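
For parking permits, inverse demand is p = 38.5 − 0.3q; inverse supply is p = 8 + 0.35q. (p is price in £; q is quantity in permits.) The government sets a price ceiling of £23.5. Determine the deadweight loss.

Competitive equilibrium: 38.5 − 0.3q = 8 + 0.35q → q* = 46.9231, p* = 24.4231.
At the ceiling p = 23.5, quantity supplied = (23.5 − 8)/0.35 = 44.2857.
Willingness to pay at q' = 44.2857: 38.5 − 0.3·44.2857 = 25.2143.
Δq = 46.9231 − 44.2857 = 2.6374; wedge = 25.2143 − 23.5 = 1.7143.
DWL = ½ × 2.6374 × 1.7143 = £2.26.

£2.26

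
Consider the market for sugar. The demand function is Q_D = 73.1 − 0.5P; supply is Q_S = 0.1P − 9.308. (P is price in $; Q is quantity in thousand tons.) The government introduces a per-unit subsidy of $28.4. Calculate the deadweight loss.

$33.61 thousand

In inverse form: demand P = 146.2 − 2Q, supply P = 93.08 + 10Q.
Competitive equilibrium: 146.2 − 2Q = 93.08 + 10Q → Q* = 4.4267, P* = 137.3467.
The subsidy lowers effective supply by 28.4: P = 64.68 + 10Q.
New quantity: 146.2 − 2Q = 64.68 + 10Q → Q' = 6.7933.
Overproduction ΔQ = 6.7933 − 4.4267 = 2.3666; wedge = subsidy = 28.4.
Welfare loss = ½ × 2.3666 × 28.4 = $33.61 thousand.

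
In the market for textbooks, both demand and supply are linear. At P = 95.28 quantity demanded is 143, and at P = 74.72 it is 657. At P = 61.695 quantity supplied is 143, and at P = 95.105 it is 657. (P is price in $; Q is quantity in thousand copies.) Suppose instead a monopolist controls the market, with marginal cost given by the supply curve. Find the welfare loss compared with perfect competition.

$855.93 thousand

Demand slope = (74.72 − 95.28)/(657 − 143) = −0.04, so P = 101 − 0.04Q.
Supply slope = (95.105 − 61.695)/(657 − 143) = 0.065, so P = 52.4 + 0.065Q.
Competitive equilibrium: 101 − 0.04Q = 52.4 + 0.065Q → Q* = 462.8571, P* = 82.4857.
Marginal revenue: MR = 101 − 0.08Q. Set MR = MC: 101 − 0.08Q = 52.4 + 0.065Q → Q_m = 335.1724.
Price P_m = 101 − 0.04·335.1724 = 87.5931; MC(Q_m) = 52.4 + 0.065·335.1724 = 74.1862.
Competitive Q* = 462.8571, so ΔQ = 127.6847; wedge = 87.5931 − 74.1862 = 13.4069.
Deadweight loss = ½ × 127.6847 × 13.4069 = $855.93 thousand.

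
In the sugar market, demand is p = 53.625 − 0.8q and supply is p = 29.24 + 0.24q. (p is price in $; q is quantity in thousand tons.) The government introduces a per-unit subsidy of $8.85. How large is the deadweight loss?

$37.66 thousand

Competitive equilibrium: 53.625 − 0.8q = 29.24 + 0.24q → q* = 23.44712, p* = 34.86731.
The subsidy lowers effective supply by 8.85: p = 20.39 + 0.24q.
New quantity: 53.625 − 0.8q = 20.39 + 0.24q → q' = 31.95673.
Overproduction Δq = 31.95673 − 23.44712 = 8.50961; wedge = subsidy = 8.85.
Deadweight loss = ½ × 8.50961 × 8.85 = $37.66 thousand.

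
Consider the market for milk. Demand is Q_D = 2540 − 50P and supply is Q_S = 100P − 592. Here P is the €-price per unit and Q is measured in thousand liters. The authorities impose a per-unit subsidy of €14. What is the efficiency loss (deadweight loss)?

€3266.67 thousand

In inverse form: demand P = 50.8 − 0.02Q, supply P = 5.92 + 0.01Q.
Competitive equilibrium: 50.8 − 0.02Q = 5.92 + 0.01Q → Q* = 1496, P* = 20.88.
The subsidy lowers effective supply by 14: P = 0.01Q − 8.08.
New quantity: 50.8 − 0.02Q = 0.01Q − 8.08 → Q' = 1962.6667.
Overproduction ΔQ = 1962.6667 − 1496 = 466.6667; wedge = subsidy = 14.
Welfare loss = ½ × 466.6667 × 14 = €3266.67 thousand.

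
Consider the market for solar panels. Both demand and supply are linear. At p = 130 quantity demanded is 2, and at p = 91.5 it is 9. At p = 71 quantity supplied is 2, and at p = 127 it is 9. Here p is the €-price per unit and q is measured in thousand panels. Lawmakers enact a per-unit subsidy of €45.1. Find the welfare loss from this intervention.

Demand slope = (91.5 − 130)/(9 − 2) = −5.5, so p = 141 − 5.5q.
Supply slope = (127 − 71)/(9 − 2) = 8, so p = 55 + 8q.
Competitive equilibrium: 141 − 5.5q = 55 + 8q → q* = 6.3704, p* = 105.963.
The subsidy lowers effective supply by 45.1: p = 9.9 + 8q.
New quantity: 141 − 5.5q = 9.9 + 8q → q' = 9.7111.
Overproduction Δq = 9.7111 − 6.3704 = 3.3407; wedge = subsidy = 45.1.
DWL = ½ × 3.3407 × 45.1 = €75.33 thousand.

€75.33 thousand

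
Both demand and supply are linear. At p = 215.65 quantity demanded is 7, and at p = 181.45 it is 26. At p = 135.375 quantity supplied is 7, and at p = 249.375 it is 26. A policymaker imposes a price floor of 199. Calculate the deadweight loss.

4.23

Demand slope = (181.45 − 215.65)/(26 − 7) = −1.8, so p = 228.25 − 1.8q.
Supply slope = (249.375 − 135.375)/(26 − 7) = 6, so p = 93.375 + 6q.
Competitive equilibrium: 228.25 − 1.8q = 93.375 + 6q → q* = 17.2917, p* = 197.125.
At the floor p = 199, quantity demanded = (228.25 − 199)/1.8 = 16.25.
Sellers' marginal cost at q' = 16.25: 93.375 + 6·16.25 = 190.875.
Δq = 17.2917 − 16.25 = 1.0417; wedge = 199 − 190.875 = 8.125.
Deadweight loss = ½ × 1.0417 × 8.125 = 4.23.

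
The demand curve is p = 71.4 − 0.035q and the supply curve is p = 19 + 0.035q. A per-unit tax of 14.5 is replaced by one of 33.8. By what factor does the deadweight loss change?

5.434

Competitive equilibrium: 71.4 − 0.035q = 19 + 0.035q → q* = 748.5714, p* = 45.2.
For a per-unit tax t: Δq = t/0.07, so DWL = ½·t·(t/0.07) = t²/0.14.
At t = 14.5: DWL = 1501.786. At t = 33.8: DWL = 8160.286.
Ratio = (33.8/14.5)² = 5.434.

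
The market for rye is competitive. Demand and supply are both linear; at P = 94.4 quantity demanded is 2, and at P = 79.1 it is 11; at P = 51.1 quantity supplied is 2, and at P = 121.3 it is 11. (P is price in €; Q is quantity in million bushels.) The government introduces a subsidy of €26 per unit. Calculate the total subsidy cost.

Demand slope = (79.1 − 94.4)/(11 − 2) = −1.7, so P = 97.8 − 1.7Q.
Supply slope = (121.3 − 51.1)/(11 − 2) = 7.8, so P = 35.5 + 7.8Q.
Competitive equilibrium: 97.8 − 1.7Q = 35.5 + 7.8Q → Q* = 6.5579, P* = 86.6516.
The subsidy lowers effective supply by 26: P = 9.5 + 7.8Q.
New quantity: 97.8 − 1.7Q = 9.5 + 7.8Q → Q' = 9.2947.
Total subsidy cost = 26 × 9.2947 = €241.66 million.

€241.66 million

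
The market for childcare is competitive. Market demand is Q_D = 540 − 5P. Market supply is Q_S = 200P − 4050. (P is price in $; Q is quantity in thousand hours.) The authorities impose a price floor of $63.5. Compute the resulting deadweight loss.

In inverse form: demand P = 108 − 0.2Q, supply P = 20.25 + 0.005Q.
Competitive equilibrium: 108 − 0.2Q = 20.25 + 0.005Q → Q* = 428.0488, P* = 22.3902.
At the floor P = 63.5, quantity demanded = (108 − 63.5)/0.2 = 222.5.
Sellers' marginal cost at Q' = 222.5: 20.25 + 0.005·222.5 = 21.3625.
ΔQ = 428.0488 − 222.5 = 205.5488; wedge = 63.5 − 21.3625 = 42.1375.
Deadweight loss = ½ × 205.5488 × 42.1375 = $4330.66 thousand.

$4330.66 thousand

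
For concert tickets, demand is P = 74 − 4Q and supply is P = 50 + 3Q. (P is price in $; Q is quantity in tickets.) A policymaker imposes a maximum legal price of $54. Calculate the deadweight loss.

Competitive equilibrium: 74 − 4Q = 50 + 3Q → Q* = 3.4286, P* = 60.2857.
At the ceiling P = 54, quantity supplied = (54 − 50)/3 = 1.3333.
Willingness to pay at Q' = 1.3333: 74 − 4·1.3333 = 68.6668.
ΔQ = 3.4286 − 1.3333 = 2.0953; wedge = 68.6668 − 54 = 14.6668.
The triangle = ½ × 2.0953 × 14.6668 = $15.37.

$15.37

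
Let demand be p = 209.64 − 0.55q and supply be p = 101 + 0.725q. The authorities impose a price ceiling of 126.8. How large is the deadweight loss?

Competitive equilibrium: 209.64 − 0.55q = 101 + 0.725q → q* = 85.2078, p* = 162.7757.
At the ceiling p = 126.8, quantity supplied = (126.8 − 101)/0.725 = 35.5862.
Willingness to pay at q' = 35.5862: 209.64 − 0.55·35.5862 = 190.0676.
Δq = 85.2078 − 35.5862 = 49.6216; wedge = 190.0676 − 126.8 = 63.2676.
Welfare loss = ½ × 49.6216 × 63.2676 = 1569.72.

1569.72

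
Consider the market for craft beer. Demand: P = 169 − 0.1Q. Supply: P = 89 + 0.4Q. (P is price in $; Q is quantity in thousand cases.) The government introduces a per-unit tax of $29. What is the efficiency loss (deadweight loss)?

$841 thousand

Competitive equilibrium: 169 − 0.1Q = 89 + 0.4Q → Q* = 160, P* = 153.
With the tax, the buyer price exceeds the seller price by 29: (169 − 0.1Q) − (89 + 0.4Q) = 29 → Q' = 102.
ΔQ = 160 − 102 = 58; the wedge equals the tax, 29.
DWL = ½ × 58 × 29 = $841 thousand.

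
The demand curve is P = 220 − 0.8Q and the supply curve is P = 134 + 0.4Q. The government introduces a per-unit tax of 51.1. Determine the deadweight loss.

Competitive equilibrium: 220 − 0.8Q = 134 + 0.4Q → Q* = 71.66667, P* = 162.66667.
With the tax, the buyer price exceeds the seller price by 51.1: (220 − 0.8Q) − (134 + 0.4Q) = 51.1 → Q' = 29.08333.
ΔQ = 71.66667 − 29.08333 = 42.58334; the wedge equals the tax, 51.1.
Welfare loss = ½ × 42.58334 × 51.1 = 1088.

1088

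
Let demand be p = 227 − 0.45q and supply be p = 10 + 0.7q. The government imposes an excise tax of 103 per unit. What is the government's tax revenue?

Competitive equilibrium: 227 − 0.45q = 10 + 0.7q → q* = 188.6957, p* = 142.087.
With the tax, the buyer price exceeds the seller price by 103: (227 − 0.45q) − (10 + 0.7q) = 103 → q' = 99.1304.
Tax revenue = 103 × 99.1304 = 10210.43.

10210.43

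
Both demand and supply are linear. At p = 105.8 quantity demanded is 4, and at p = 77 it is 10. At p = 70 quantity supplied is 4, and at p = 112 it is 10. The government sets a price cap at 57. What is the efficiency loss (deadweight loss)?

141.14

Demand slope = (77 − 105.8)/(10 − 4) = −4.8, so p = 125 − 4.8q.
Supply slope = (112 − 70)/(10 − 4) = 7, so p = 42 + 7q.
Competitive equilibrium: 125 − 4.8q = 42 + 7q → q* = 7.0339, p* = 91.2373.
At the ceiling p = 57, quantity supplied = (57 − 42)/7 = 2.1429.
Willingness to pay at q' = 2.1429: 125 − 4.8·2.1429 = 114.7141.
Δq = 7.0339 − 2.1429 = 4.891; wedge = 114.7141 − 57 = 57.7141.
The triangle = ½ × 4.891 × 57.7141 = 141.14.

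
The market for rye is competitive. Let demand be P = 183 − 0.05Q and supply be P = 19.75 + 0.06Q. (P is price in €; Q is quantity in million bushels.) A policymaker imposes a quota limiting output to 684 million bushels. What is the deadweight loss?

€35208 million

Competitive equilibrium: 183 − 0.05Q = 19.75 + 0.06Q → Q* = 1484.0909, P* = 108.7955.
At Q = 684: demand price = 183 − 0.05·684 = 148.8; supply price = 19.75 + 0.06·684 = 60.79.
ΔQ = 1484.0909 − 684 = 800.0909; wedge = 148.8 − 60.79 = 88.01.
Welfare loss = ½ × 800.0909 × 88.01 = €35208 million.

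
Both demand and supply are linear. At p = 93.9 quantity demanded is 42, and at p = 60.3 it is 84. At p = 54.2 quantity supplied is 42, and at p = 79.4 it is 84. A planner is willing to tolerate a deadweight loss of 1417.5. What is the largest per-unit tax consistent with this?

63

Demand slope = (60.3 − 93.9)/(84 − 42) = −0.8, so p = 127.5 − 0.8q.
Supply slope = (79.4 − 54.2)/(84 − 42) = 0.6, so p = 29 + 0.6q.
Competitive equilibrium: 127.5 − 0.8q = 29 + 0.6q → q* = 70.3571, p* = 71.2143.
A tax t gives Δq = t/1.4 and wedge t, so DWL = t²/2.8.
t²/2.8 = 1417.5 → t² = 3969 → t = 63.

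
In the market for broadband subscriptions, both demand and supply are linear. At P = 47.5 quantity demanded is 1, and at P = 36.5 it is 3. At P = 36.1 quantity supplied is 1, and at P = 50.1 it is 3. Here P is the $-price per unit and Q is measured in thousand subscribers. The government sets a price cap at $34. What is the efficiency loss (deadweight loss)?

$9.18 thousand

Demand slope = (36.5 − 47.5)/(3 − 1) = −5.5, so P = 53 − 5.5Q.
Supply slope = (50.1 − 36.1)/(3 − 1) = 7, so P = 29.1 + 7Q.
Competitive equilibrium: 53 − 5.5Q = 29.1 + 7Q → Q* = 1.912, P* = 42.484.
At the ceiling P = 34, quantity supplied = (34 − 29.1)/7 = 0.7.
Willingness to pay at Q' = 0.7: 53 − 5.5·0.7 = 49.15.
ΔQ = 1.912 − 0.7 = 1.212; wedge = 49.15 − 34 = 15.15.
The triangle = ½ × 1.212 × 15.15 = $9.18 thousand.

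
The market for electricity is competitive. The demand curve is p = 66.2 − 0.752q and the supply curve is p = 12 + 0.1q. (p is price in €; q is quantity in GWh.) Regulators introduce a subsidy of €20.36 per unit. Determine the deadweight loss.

Competitive equilibrium: 66.2 − 0.752q = 12 + 0.1q → q* = 63.615, p* = 18.3615.
The subsidy lowers effective supply by 20.36: p = 0.1q − 8.36.
New quantity: 66.2 − 0.752q = 0.1q − 8.36 → q' = 87.5117.
Overproduction Δq = 87.5117 − 63.615 = 23.8967; wedge = subsidy = 20.36.
The triangle = ½ × 23.8967 × 20.36 = €243.27.

€243.27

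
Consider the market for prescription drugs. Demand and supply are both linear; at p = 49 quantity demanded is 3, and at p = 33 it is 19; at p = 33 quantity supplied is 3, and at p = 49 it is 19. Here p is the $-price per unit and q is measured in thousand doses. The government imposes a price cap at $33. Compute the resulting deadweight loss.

$64 thousand

Demand slope = (33 − 49)/(19 − 3) = −1, so p = 52 − q.
Supply slope = (49 − 33)/(19 − 3) = 1, so p = 30 + q.
Competitive equilibrium: 52 − q = 30 + q → q* = 11, p* = 41.
At the ceiling p = 33, quantity supplied = (33 − 30)/1 = 3.
Willingness to pay at q' = 3: 52 − 1·3 = 49.
Δq = 11 − 3 = 8; wedge = 49 − 33 = 16.
Welfare loss = ½ × 8 × 16 = $64 thousand.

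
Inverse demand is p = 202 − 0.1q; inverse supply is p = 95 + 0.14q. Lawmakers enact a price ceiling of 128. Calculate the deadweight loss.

Competitive equilibrium: 202 − 0.1q = 95 + 0.14q → q* = 445.8333, p* = 157.4167.
At the ceiling p = 128, quantity supplied = (128 − 95)/0.14 = 235.7143.
Willingness to pay at q' = 235.7143: 202 − 0.1·235.7143 = 178.4286.
Δq = 445.8333 − 235.7143 = 210.119; wedge = 178.4286 − 128 = 50.4286.
The triangle = ½ × 210.119 × 50.4286 = 5298.

5298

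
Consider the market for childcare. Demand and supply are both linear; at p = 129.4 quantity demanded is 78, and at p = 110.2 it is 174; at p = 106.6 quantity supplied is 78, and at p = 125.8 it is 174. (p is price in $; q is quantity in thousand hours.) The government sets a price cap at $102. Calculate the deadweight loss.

$1280 thousand

Demand slope = (110.2 − 129.4)/(174 − 78) = −0.2, so p = 145 − 0.2q.
Supply slope = (125.8 − 106.6)/(174 − 78) = 0.2, so p = 91 + 0.2q.
Competitive equilibrium: 145 − 0.2q = 91 + 0.2q → q* = 135, p* = 118.
At the ceiling p = 102, quantity supplied = (102 − 91)/0.2 = 55.
Willingness to pay at q' = 55: 145 − 0.2·55 = 134.
Δq = 135 − 55 = 80; wedge = 134 − 102 = 32.
Deadweight loss = ½ × 80 × 32 = $1280 thousand.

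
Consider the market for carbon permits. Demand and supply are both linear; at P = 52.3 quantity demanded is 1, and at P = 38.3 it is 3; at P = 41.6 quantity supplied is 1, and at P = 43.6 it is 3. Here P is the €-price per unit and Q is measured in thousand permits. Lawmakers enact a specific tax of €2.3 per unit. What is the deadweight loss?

Demand slope = (38.3 − 52.3)/(3 − 1) = −7, so P = 59.3 − 7Q.
Supply slope = (43.6 − 41.6)/(3 − 1) = 1, so P = 40.6 + Q.
Competitive equilibrium: 59.3 − 7Q = 40.6 + Q → Q* = 2.3375, P* = 42.9375.
With the tax, the buyer price exceeds the seller price by 2.3: (59.3 − 7Q) − (40.6 + Q) = 2.3 → Q' = 2.05.
ΔQ = 2.3375 − 2.05 = 0.2875; the wedge equals the tax, 2.3.
Welfare loss = ½ × 0.2875 × 2.3 = €0.33 thousand.

€0.33 thousand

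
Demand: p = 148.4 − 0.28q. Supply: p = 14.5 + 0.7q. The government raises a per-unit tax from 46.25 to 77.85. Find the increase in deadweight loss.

Competitive equilibrium: 148.4 − 0.28q = 14.5 + 0.7q → q* = 136.6327, p* = 110.1429.
For a per-unit tax t: Δq = t/0.98, so DWL = ½·t·(t/0.98) = t²/1.96.
At t = 46.25: DWL = 1091.358. At t = 77.85: DWL = 3092.154.
Increase = 3092.154 − 1091.358 = 2000.80.

2000.80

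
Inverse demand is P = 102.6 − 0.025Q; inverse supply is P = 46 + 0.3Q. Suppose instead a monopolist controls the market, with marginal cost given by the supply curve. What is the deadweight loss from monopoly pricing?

25.15

Competitive equilibrium: 102.6 − 0.025Q = 46 + 0.3Q → Q* = 174.1538, P* = 98.2462.
Marginal revenue: MR = 102.6 − 0.05Q. Set MR = MC: 102.6 − 0.05Q = 46 + 0.3Q → Q_m = 161.7143.
Price P_m = 102.6 − 0.025·161.7143 = 98.5571; MC(Q_m) = 46 + 0.3·161.7143 = 94.5143.
Competitive Q* = 174.1538, so ΔQ = 12.4395; wedge = 98.5571 − 94.5143 = 4.0428.
The triangle = ½ × 12.4395 × 4.0428 = 25.15.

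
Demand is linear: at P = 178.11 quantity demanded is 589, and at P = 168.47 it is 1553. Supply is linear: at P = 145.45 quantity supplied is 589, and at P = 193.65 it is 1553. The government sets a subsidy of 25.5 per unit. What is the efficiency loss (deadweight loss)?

Demand slope = (168.47 − 178.11)/(1553 − 589) = −0.01, so P = 184 − 0.01Q.
Supply slope = (193.65 − 145.45)/(1553 − 589) = 0.05, so P = 116 + 0.05Q.
Competitive equilibrium: 184 − 0.01Q = 116 + 0.05Q → Q* = 1133.3333, P* = 172.6667.
The subsidy lowers effective supply by 25.5: P = 90.5 + 0.05Q.
New quantity: 184 − 0.01Q = 90.5 + 0.05Q → Q' = 1558.3333.
Overproduction ΔQ = 1558.3333 − 1133.3333 = 425; wedge = subsidy = 25.5.
Welfare loss = ½ × 425 × 25.5 = 5418.75.

5418.75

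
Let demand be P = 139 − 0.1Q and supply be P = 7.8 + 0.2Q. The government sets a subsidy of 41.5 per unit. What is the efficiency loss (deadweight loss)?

Competitive equilibrium: 139 − 0.1Q = 7.8 + 0.2Q → Q* = 437.3333, P* = 95.2667.
The subsidy lowers effective supply by 41.5: P = 0.2Q − 33.7.
New quantity: 139 − 0.1Q = 0.2Q − 33.7 → Q' = 575.6667.
Overproduction ΔQ = 575.6667 − 437.3333 = 138.3334; wedge = subsidy = 41.5.
The triangle = ½ × 138.3334 × 41.5 = 2870.42.

2870.42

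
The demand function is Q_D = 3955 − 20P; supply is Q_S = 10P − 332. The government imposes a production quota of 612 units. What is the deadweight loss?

In inverse form: demand P = 197.75 − 0.05Q, supply P = 33.2 + 0.1Q.
Competitive equilibrium: 197.75 − 0.05Q = 33.2 + 0.1Q → Q* = 1097, P* = 142.9.
At Q = 612: demand price = 197.75 − 0.05·612 = 167.15; supply price = 33.2 + 0.1·612 = 94.4.
ΔQ = 1097 − 612 = 485; wedge = 167.15 − 94.4 = 72.75.
Welfare loss = ½ × 485 × 72.75 = 17641.875.

17641.875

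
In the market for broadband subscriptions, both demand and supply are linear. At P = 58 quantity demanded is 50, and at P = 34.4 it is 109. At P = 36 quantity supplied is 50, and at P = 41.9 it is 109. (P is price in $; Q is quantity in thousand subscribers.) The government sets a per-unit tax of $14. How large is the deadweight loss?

$196 thousand

Demand slope = (34.4 − 58)/(109 − 50) = −0.4, so P = 78 − 0.4Q.
Supply slope = (41.9 − 36)/(109 − 50) = 0.1, so P = 31 + 0.1Q.
Competitive equilibrium: 78 − 0.4Q = 31 + 0.1Q → Q* = 94, P* = 40.4.
With the tax, the buyer price exceeds the seller price by 14: (78 − 0.4Q) − (31 + 0.1Q) = 14 → Q' = 66.
ΔQ = 94 − 66 = 28; the wedge equals the tax, 14.
The triangle = ½ × 28 × 14 = $196 thousand.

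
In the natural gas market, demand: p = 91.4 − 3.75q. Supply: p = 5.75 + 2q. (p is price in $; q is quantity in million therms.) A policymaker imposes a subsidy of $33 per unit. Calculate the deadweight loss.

Competitive equilibrium: 91.4 − 3.75q = 5.75 + 2q → q* = 14.8957, p* = 35.5413.
The subsidy lowers effective supply by 33: p = 2q − 27.25.
New quantity: 91.4 − 3.75q = 2q − 27.25 → q' = 20.6348.
Overproduction Δq = 20.6348 − 14.8957 = 5.7391; wedge = subsidy = 33.
The triangle = ½ × 5.7391 × 33 = $94.70 million.

$94.70 million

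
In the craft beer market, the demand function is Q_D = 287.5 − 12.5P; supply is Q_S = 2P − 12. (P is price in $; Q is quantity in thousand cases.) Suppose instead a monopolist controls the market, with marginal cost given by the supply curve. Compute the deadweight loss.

In inverse form: demand P = 23 − 0.08Q, supply P = 6 + 0.5Q.
Competitive equilibrium: 23 − 0.08Q = 6 + 0.5Q → Q* = 29.3103, P* = 20.6552.
Marginal revenue: MR = 23 − 0.16Q. Set MR = MC: 23 − 0.16Q = 6 + 0.5Q → Q_m = 25.7576.
Price P_m = 23 − 0.08·25.7576 = 20.9394; MC(Q_m) = 6 + 0.5·25.7576 = 18.8788.
Competitive Q* = 29.3103, so ΔQ = 3.5527; wedge = 20.9394 − 18.8788 = 2.0606.
The triangle = ½ × 3.5527 × 2.0606 = $3.66 thousand.

$3.66 thousand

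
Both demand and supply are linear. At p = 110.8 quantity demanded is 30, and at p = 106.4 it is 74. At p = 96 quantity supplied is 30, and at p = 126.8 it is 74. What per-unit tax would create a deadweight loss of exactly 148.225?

Demand slope = (106.4 − 110.8)/(74 − 30) = −0.1, so p = 113.8 − 0.1q.
Supply slope = (126.8 − 96)/(74 − 30) = 0.7, so p = 75 + 0.7q.
Competitive equilibrium: 113.8 − 0.1q = 75 + 0.7q → q* = 48.5, p* = 108.95.
A tax t gives Δq = t/0.8 and wedge t, so DWL = t²/1.6.
t²/1.6 = 148.225 → t² = 237.16 → t = 15.4.

15.4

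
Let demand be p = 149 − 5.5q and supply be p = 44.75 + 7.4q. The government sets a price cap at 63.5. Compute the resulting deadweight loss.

198.51

Competitive equilibrium: 149 − 5.5q = 44.75 + 7.4q → q* = 8.0814, p* = 104.55233.
At the ceiling p = 63.5, quantity supplied = (63.5 − 44.75)/7.4 = 2.53378.
Willingness to pay at q' = 2.53378: 149 − 5.5·2.53378 = 135.06421.
Δq = 8.0814 − 2.53378 = 5.54762; wedge = 135.06421 − 63.5 = 71.56421.
Deadweight loss = ½ × 5.54762 × 71.56421 = 198.51.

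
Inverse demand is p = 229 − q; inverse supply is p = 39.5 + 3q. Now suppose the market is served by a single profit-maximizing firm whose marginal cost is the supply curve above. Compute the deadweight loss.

Competitive equilibrium: 229 − q = 39.5 + 3q → q* = 47.375, p* = 181.625.
Marginal revenue: MR = 229 − 2q. Set MR = MC: 229 − 2q = 39.5 + 3q → q_m = 37.9.
Price p_m = 229 − 1·37.9 = 191.1; MC(q_m) = 39.5 + 3·37.9 = 153.2.
Competitive q* = 47.375, so Δq = 9.475; wedge = 191.1 − 153.2 = 37.9.
Deadweight loss = ½ × 9.475 × 37.9 = 179.55.

179.55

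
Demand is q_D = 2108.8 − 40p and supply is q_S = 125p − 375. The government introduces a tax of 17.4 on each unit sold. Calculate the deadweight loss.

4587.27

In inverse form: demand p = 52.72 − 0.025q, supply p = 3 + 0.008q.
Competitive equilibrium: 52.72 − 0.025q = 3 + 0.008q → q* = 1506.6667, p* = 15.0533.
With the tax, the buyer price exceeds the seller price by 17.4: (52.72 − 0.025q) − (3 + 0.008q) = 17.4 → q' = 979.3939.
Δq = 1506.6667 − 979.3939 = 527.2728; the wedge equals the tax, 17.4.
Welfare loss = ½ × 527.2728 × 17.4 = 4587.27.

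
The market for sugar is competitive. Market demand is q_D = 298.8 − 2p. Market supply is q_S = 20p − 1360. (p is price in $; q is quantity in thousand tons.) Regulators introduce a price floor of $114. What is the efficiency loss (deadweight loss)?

$1638.956 thousand

In inverse form: demand p = 149.4 − 0.5q, supply p = 68 + 0.05q.
Competitive equilibrium: 149.4 − 0.5q = 68 + 0.05q → q* = 148, p* = 75.4.
At the floor p = 114, quantity demanded = (149.4 − 114)/0.5 = 70.8.
Sellers' marginal cost at q' = 70.8: 68 + 0.05·70.8 = 71.54.
Δq = 148 − 70.8 = 77.2; wedge = 114 − 71.54 = 42.46.
The triangle = ½ × 77.2 × 42.46 = $1638.956 thousand.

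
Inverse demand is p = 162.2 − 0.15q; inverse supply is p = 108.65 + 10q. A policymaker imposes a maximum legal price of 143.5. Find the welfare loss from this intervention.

Competitive equilibrium: 162.2 − 0.15q = 108.65 + 10q → q* = 5.2759, p* = 161.4086.
At the ceiling p = 143.5, quantity supplied = (143.5 − 108.65)/10 = 3.485.
Willingness to pay at q' = 3.485: 162.2 − 0.15·3.485 = 161.6773.
Δq = 5.2759 − 3.485 = 1.7909; wedge = 161.6773 − 143.5 = 18.1773.
Deadweight loss = ½ × 1.7909 × 18.1773 = 16.28.

16.28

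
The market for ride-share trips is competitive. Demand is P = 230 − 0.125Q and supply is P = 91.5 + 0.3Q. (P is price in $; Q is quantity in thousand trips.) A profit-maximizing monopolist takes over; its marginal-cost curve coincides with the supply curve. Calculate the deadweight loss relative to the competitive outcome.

Competitive equilibrium: 230 − 0.125Q = 91.5 + 0.3Q → Q* = 325.8824, P* = 189.2647.
Marginal revenue: MR = 230 − 0.25Q. Set MR = MC: 230 − 0.25Q = 91.5 + 0.3Q → Q_m = 251.8182.
Price P_m = 230 − 0.125·251.8182 = 198.5227; MC(Q_m) = 91.5 + 0.3·251.8182 = 167.0455.
Competitive Q* = 325.8824, so ΔQ = 74.0642; wedge = 198.5227 − 167.0455 = 31.4772.
DWL = ½ × 74.0642 × 31.4772 = $1165.67 thousand.

$1165.67 thousand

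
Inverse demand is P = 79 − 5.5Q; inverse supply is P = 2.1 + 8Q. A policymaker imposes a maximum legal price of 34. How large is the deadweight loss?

Competitive equilibrium: 79 − 5.5Q = 2.1 + 8Q → Q* = 5.6963, P* = 47.6704.
At the ceiling P = 34, quantity supplied = (34 − 2.1)/8 = 3.9875.
Willingness to pay at Q' = 3.9875: 79 − 5.5·3.9875 = 57.0688.
ΔQ = 5.6963 − 3.9875 = 1.7088; wedge = 57.0688 − 34 = 23.0688.
DWL = ½ × 1.7088 × 23.0688 = 19.71.

19.71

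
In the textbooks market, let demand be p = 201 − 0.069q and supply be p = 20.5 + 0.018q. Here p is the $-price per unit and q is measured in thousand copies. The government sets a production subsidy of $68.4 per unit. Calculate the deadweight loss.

$26888.28 thousand

Competitive equilibrium: 201 − 0.069q = 20.5 + 0.018q → q* = 2074.7126, p* = 57.8448.
The subsidy lowers effective supply by 68.4: p = 0.018q − 47.9.
New quantity: 201 − 0.069q = 0.018q − 47.9 → q' = 2860.9195.
Overproduction Δq = 2860.9195 − 2074.7126 = 786.2069; wedge = subsidy = 68.4.
The triangle = ½ × 786.2069 × 68.4 = $26888.28 thousand.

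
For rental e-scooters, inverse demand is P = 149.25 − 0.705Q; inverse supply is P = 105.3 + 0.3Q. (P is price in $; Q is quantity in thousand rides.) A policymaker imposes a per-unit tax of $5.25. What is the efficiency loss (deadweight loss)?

Competitive equilibrium: 149.25 − 0.705Q = 105.3 + 0.3Q → Q* = 43.7313, P* = 118.4194.
With the tax, the buyer price exceeds the seller price by 5.25: (149.25 − 0.705Q) − (105.3 + 0.3Q) = 5.25 → Q' = 38.5075.
ΔQ = 43.7313 − 38.5075 = 5.2238; the wedge equals the tax, 5.25.
Welfare loss = ½ × 5.2238 × 5.25 = $13.71 thousand.

$13.71 thousand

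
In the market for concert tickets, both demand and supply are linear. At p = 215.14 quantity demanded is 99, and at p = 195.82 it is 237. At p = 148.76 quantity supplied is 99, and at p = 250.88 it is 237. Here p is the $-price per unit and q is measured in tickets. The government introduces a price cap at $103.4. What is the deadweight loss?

Demand slope = (195.82 − 215.14)/(237 − 99) = −0.14, so p = 229 − 0.14q.
Supply slope = (250.88 − 148.76)/(237 − 99) = 0.74, so p = 75.5 + 0.74q.
Competitive equilibrium: 229 − 0.14q = 75.5 + 0.74q → q* = 174.4318, p* = 204.5795.
At the ceiling p = 103.4, quantity supplied = (103.4 − 75.5)/0.74 = 37.7027.
Willingness to pay at q' = 37.7027: 229 − 0.14·37.7027 = 223.7216.
Δq = 174.4318 − 37.7027 = 136.7291; wedge = 223.7216 − 103.4 = 120.3216.
The triangle = ½ × 136.7291 × 120.3216 = $8225.73.

$8225.73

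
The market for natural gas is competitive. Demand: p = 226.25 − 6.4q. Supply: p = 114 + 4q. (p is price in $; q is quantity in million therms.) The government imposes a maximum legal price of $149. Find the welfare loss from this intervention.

$21.71 million

Competitive equilibrium: 226.25 − 6.4q = 114 + 4q → q* = 10.7933, p* = 157.1731.
At the ceiling p = 149, quantity supplied = (149 − 114)/4 = 8.75.
Willingness to pay at q' = 8.75: 226.25 − 6.4·8.75 = 170.25.
Δq = 10.7933 − 8.75 = 2.0433; wedge = 170.25 − 149 = 21.25.
DWL = ½ × 2.0433 × 21.25 = $21.71 million.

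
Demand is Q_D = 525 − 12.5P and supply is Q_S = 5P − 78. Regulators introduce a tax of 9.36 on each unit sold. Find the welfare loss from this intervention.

In inverse form: demand P = 42 − 0.08Q, supply P = 15.6 + 0.2Q.
Competitive equilibrium: 42 − 0.08Q = 15.6 + 0.2Q → Q* = 94.2857, P* = 34.4571.
With the tax, the buyer price exceeds the seller price by 9.36: (42 − 0.08Q) − (15.6 + 0.2Q) = 9.36 → Q' = 60.8571.
ΔQ = 94.2857 − 60.8571 = 33.4286; the wedge equals the tax, 9.36.
Welfare loss = ½ × 33.4286 × 9.36 = 156.45.

156.45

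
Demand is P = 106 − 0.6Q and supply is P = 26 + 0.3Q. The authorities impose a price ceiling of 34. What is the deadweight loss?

1742.22

Competitive equilibrium: 106 − 0.6Q = 26 + 0.3Q → Q* = 88.8889, P* = 52.6667.
At the ceiling P = 34, quantity supplied = (34 − 26)/0.3 = 26.6667.
Willingness to pay at Q' = 26.6667: 106 − 0.6·26.6667 = 90.
ΔQ = 88.8889 − 26.6667 = 62.2222; wedge = 90 − 34 = 56.
DWL = ½ × 62.2222 × 56 = 1742.22.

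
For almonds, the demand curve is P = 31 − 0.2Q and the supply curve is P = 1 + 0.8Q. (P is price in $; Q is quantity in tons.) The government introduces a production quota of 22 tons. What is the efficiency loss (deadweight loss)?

$32

Competitive equilibrium: 31 − 0.2Q = 1 + 0.8Q → Q* = 30, P* = 25.
At Q = 22: demand price = 31 − 0.2·22 = 26.6; supply price = 1 + 0.8·22 = 18.6.
ΔQ = 30 − 22 = 8; wedge = 26.6 − 18.6 = 8.
DWL = ½ × 8 × 8 = $32.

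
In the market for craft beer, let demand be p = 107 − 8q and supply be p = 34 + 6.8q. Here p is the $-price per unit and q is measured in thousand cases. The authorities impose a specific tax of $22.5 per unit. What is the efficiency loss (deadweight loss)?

$17.10 thousand

Competitive equilibrium: 107 − 8q = 34 + 6.8q → q* = 4.9324, p* = 67.5405.
With the tax, the buyer price exceeds the seller price by 22.5: (107 − 8q) − (34 + 6.8q) = 22.5 → q' = 3.4122.
Δq = 4.9324 − 3.4122 = 1.5202; the wedge equals the tax, 22.5.
Deadweight loss = ½ × 1.5202 × 22.5 = $17.10 thousand.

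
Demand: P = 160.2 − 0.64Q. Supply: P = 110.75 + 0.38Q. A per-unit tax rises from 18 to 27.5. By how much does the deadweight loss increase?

Competitive equilibrium: 160.2 − 0.64Q = 110.75 + 0.38Q → Q* = 48.4804, P* = 129.1725.
For a per-unit tax t: ΔQ = t/1.02, so DWL = ½·t·(t/1.02) = t²/2.04.
At t = 18: DWL = 158.824. At t = 27.5: DWL = 370.711.
Increase = 370.711 − 158.824 = 211.89.

211.89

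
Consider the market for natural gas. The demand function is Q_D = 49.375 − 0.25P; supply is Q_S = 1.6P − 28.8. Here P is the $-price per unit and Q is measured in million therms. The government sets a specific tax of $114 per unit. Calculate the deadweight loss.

$1404.97 million

In inverse form: demand P = 197.5 − 4Q, supply P = 18 + 0.625Q.
Competitive equilibrium: 197.5 − 4Q = 18 + 0.625Q → Q* = 38.8108, P* = 42.2568.
With the tax, the buyer price exceeds the seller price by 114: (197.5 − 4Q) − (18 + 0.625Q) = 114 → Q' = 14.1622.
ΔQ = 38.8108 − 14.1622 = 24.6486; the wedge equals the tax, 114.
Deadweight loss = ½ × 24.6486 × 114 = $1404.97 million.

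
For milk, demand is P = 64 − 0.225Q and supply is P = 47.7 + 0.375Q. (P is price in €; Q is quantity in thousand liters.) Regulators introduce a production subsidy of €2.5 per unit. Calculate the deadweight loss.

Competitive equilibrium: 64 − 0.225Q = 47.7 + 0.375Q → Q* = 27.1667, P* = 57.8875.
The subsidy lowers effective supply by 2.5: P = 45.2 + 0.375Q.
New quantity: 64 − 0.225Q = 45.2 + 0.375Q → Q' = 31.3333.
Overproduction ΔQ = 31.3333 − 27.1667 = 4.1666; wedge = subsidy = 2.5.
DWL = ½ × 4.1666 × 2.5 = €5.21 thousand.

€5.21 thousand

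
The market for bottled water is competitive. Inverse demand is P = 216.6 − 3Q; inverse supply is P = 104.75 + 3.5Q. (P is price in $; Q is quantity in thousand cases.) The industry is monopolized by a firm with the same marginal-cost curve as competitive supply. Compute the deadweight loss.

$95.97 thousand

Competitive equilibrium: 216.6 − 3Q = 104.75 + 3.5Q → Q* = 17.2077, P* = 164.9769.
Marginal revenue: MR = 216.6 − 6Q. Set MR = MC: 216.6 − 6Q = 104.75 + 3.5Q → Q_m = 11.7737.
Price P_m = 216.6 − 3·11.7737 = 181.2789; MC(Q_m) = 104.75 + 3.5·11.7737 = 145.958.
Competitive Q* = 17.2077, so ΔQ = 5.434; wedge = 181.2789 − 145.958 = 35.3209.
DWL = ½ × 5.434 × 35.3209 = $95.97 thousand.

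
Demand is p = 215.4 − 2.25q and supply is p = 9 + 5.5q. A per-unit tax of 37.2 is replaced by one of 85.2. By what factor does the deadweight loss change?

Competitive equilibrium: 215.4 − 2.25q = 9 + 5.5q → q* = 26.6323, p* = 155.4774.
For a per-unit tax t: Δq = t/7.75, so DWL = ½·t·(t/7.75) = t²/15.5.
At t = 37.2: DWL = 89.28. At t = 85.2: DWL = 468.325.
Ratio = (85.2/37.2)² = 5.246.

5.246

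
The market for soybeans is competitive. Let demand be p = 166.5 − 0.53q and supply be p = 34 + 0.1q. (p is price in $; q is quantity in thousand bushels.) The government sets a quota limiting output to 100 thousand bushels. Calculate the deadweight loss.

$3833.53 thousand

Competitive equilibrium: 166.5 − 0.53q = 34 + 0.1q → q* = 210.3175, p* = 55.0317.
At q = 100: demand price = 166.5 − 0.53·100 = 113.5; supply price = 34 + 0.1·100 = 44.
Δq = 210.3175 − 100 = 110.3175; wedge = 113.5 − 44 = 69.5.
DWL = ½ × 110.3175 × 69.5 = $3833.53 thousand.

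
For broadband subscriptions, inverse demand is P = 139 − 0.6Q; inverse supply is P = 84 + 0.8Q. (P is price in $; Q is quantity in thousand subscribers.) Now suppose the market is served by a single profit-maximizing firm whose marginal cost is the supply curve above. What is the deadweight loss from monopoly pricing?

Competitive equilibrium: 139 − 0.6Q = 84 + 0.8Q → Q* = 39.2857, P* = 115.4286.
Marginal revenue: MR = 139 − 1.2Q. Set MR = MC: 139 − 1.2Q = 84 + 0.8Q → Q_m = 27.5.
Price P_m = 139 − 0.6·27.5 = 122.5; MC(Q_m) = 84 + 0.8·27.5 = 106.
Competitive Q* = 39.2857, so ΔQ = 11.7857; wedge = 122.5 − 106 = 16.5.
Deadweight loss = ½ × 11.7857 × 16.5 = $97.23 thousand.

$97.23 thousand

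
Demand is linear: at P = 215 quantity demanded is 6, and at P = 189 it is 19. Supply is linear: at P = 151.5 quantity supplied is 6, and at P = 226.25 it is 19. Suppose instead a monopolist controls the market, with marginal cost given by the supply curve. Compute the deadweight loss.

32.85

Demand slope = (189 − 215)/(19 − 6) = −2, so P = 227 − 2Q.
Supply slope = (226.25 − 151.5)/(19 − 6) = 5.75, so P = 117 + 5.75Q.
Competitive equilibrium: 227 − 2Q = 117 + 5.75Q → Q* = 14.1935, P* = 198.6129.
Marginal revenue: MR = 227 − 4Q. Set MR = MC: 227 − 4Q = 117 + 5.75Q → Q_m = 11.2821.
Price P_m = 227 − 2·11.2821 = 204.4358; MC(Q_m) = 117 + 5.75·11.2821 = 181.8721.
Competitive Q* = 14.1935, so ΔQ = 2.9114; wedge = 204.4358 − 181.8721 = 22.5637.
The triangle = ½ × 2.9114 × 22.5637 = 32.85.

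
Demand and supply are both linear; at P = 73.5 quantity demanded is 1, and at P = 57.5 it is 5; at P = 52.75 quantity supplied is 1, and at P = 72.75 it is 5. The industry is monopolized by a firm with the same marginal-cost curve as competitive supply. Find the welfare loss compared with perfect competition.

Demand slope = (57.5 − 73.5)/(5 − 1) = −4, so P = 77.5 − 4Q.
Supply slope = (72.75 − 52.75)/(5 − 1) = 5, so P = 47.75 + 5Q.
Competitive equilibrium: 77.5 − 4Q = 47.75 + 5Q → Q* = 3.3056, P* = 64.2778.
Marginal revenue: MR = 77.5 − 8Q. Set MR = MC: 77.5 − 8Q = 47.75 + 5Q → Q_m = 2.2885.
Price P_m = 77.5 − 4·2.2885 = 68.346; MC(Q_m) = 47.75 + 5·2.2885 = 59.1925.
Competitive Q* = 3.3056, so ΔQ = 1.0171; wedge = 68.346 − 59.1925 = 9.1535.
Welfare loss = ½ × 1.0171 × 9.1535 = 4.66.

4.66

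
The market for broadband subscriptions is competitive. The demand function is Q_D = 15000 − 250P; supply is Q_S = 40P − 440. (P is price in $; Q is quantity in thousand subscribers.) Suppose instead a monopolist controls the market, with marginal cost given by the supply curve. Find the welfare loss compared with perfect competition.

$608.21 thousand

In inverse form: demand P = 60 − 0.004Q, supply P = 11 + 0.025Q.
Competitive equilibrium: 60 − 0.004Q = 11 + 0.025Q → Q* = 1689.6552, P* = 53.2414.
Marginal revenue: MR = 60 − 0.008Q. Set MR = MC: 60 − 0.008Q = 11 + 0.025Q → Q_m = 1484.8485.
Price P_m = 60 − 0.004·1484.8485 = 54.0606; MC(Q_m) = 11 + 0.025·1484.8485 = 48.1212.
Competitive Q* = 1689.6552, so ΔQ = 204.8067; wedge = 54.0606 − 48.1212 = 5.9394.
The triangle = ½ × 204.8067 × 5.9394 = $608.21 thousand.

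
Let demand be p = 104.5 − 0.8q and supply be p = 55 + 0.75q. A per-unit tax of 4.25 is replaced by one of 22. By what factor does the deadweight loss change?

26.796

Competitive equilibrium: 104.5 − 0.8q = 55 + 0.75q → q* = 31.9355, p* = 78.9516.
For a per-unit tax t: Δq = t/1.55, so DWL = ½·t·(t/1.55) = t²/3.1.
At t = 4.25: DWL = 5.827. At t = 22: DWL = 156.129.
Ratio = (22/4.25)² = 26.796.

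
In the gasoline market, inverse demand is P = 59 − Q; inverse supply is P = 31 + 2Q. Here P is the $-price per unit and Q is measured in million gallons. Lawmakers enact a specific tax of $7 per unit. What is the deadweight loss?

Competitive equilibrium: 59 − Q = 31 + 2Q → Q* = 9.3333, P* = 49.6667.
With the tax, the buyer price exceeds the seller price by 7: (59 − Q) − (31 + 2Q) = 7 → Q' = 7.
ΔQ = 9.3333 − 7 = 2.3333; the wedge equals the tax, 7.
DWL = ½ × 2.3333 × 7 = $8.17 million.

$8.17 million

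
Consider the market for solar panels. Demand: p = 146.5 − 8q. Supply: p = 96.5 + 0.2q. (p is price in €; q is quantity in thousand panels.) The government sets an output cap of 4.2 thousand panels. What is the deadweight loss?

Competitive equilibrium: 146.5 − 8q = 96.5 + 0.2q → q* = 6.0976, p* = 97.7195.
At q = 4.2: demand price = 146.5 − 8·4.2 = 112.9; supply price = 96.5 + 0.2·4.2 = 97.34.
Δq = 6.0976 − 4.2 = 1.8976; wedge = 112.9 − 97.34 = 15.56.
Welfare loss = ½ × 1.8976 × 15.56 = €14.76 thousand.

€14.76 thousand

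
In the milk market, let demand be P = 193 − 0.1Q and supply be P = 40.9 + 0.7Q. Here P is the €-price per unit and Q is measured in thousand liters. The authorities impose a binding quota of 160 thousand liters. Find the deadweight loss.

Competitive equilibrium: 193 − 0.1Q = 40.9 + 0.7Q → Q* = 190.125, P* = 173.9875.
At Q = 160: demand price = 193 − 0.1·160 = 177; supply price = 40.9 + 0.7·160 = 152.9.
ΔQ = 190.125 − 160 = 30.125; wedge = 177 − 152.9 = 24.1.
DWL = ½ × 30.125 × 24.1 = €363.01 thousand.

€363.01 thousand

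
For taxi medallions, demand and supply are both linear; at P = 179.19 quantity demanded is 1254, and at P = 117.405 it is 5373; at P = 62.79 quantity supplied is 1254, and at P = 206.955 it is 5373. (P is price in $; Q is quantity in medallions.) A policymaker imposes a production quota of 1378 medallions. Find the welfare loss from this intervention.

$121440.40

Demand slope = (117.405 − 179.19)/(5373 − 1254) = −0.015, so P = 198 − 0.015Q.
Supply slope = (206.955 − 62.79)/(5373 − 1254) = 0.035, so P = 18.9 + 0.035Q.
Competitive equilibrium: 198 − 0.015Q = 18.9 + 0.035Q → Q* = 3582, P* = 144.27.
At Q = 1378: demand price = 198 − 0.015·1378 = 177.33; supply price = 18.9 + 0.035·1378 = 67.13.
ΔQ = 3582 − 1378 = 2204; wedge = 177.33 − 67.13 = 110.2.
Deadweight loss = ½ × 2204 × 110.2 = $121440.40.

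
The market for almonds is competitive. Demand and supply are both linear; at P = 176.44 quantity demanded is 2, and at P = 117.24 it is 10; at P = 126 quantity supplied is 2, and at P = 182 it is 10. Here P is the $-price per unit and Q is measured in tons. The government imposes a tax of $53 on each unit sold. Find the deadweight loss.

$97.53

Demand slope = (117.24 − 176.44)/(10 − 2) = −7.4, so P = 191.24 − 7.4Q.
Supply slope = (182 − 126)/(10 − 2) = 7, so P = 112 + 7Q.
Competitive equilibrium: 191.24 − 7.4Q = 112 + 7Q → Q* = 5.50278, P* = 150.51944.
With the tax, the buyer price exceeds the seller price by 53: (191.24 − 7.4Q) − (112 + 7Q) = 53 → Q' = 1.82222.
ΔQ = 5.50278 − 1.82222 = 3.68056; the wedge equals the tax, 53.
Welfare loss = ½ × 3.68056 × 53 = $97.53.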